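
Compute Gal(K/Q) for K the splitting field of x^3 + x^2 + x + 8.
Gal(K/Q) = S_3 (symmetric group of order 6)

Compute the discriminant of x^3 + (1)*x^2 + (1)*x + (8): Δ = -1619. Since Δ is not a rational square, the Galois group is not contained in A_3; it must be the full S_3 (irreducibility of the cubic rules out anything smaller).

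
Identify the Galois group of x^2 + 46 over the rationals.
Gal(K/Q) = Z/2Z (cyclic of order 2)

x^2 + 46 is irreducible over Q since -46 is not a rational square. The splitting field Q(sqrt(-46)) has degree 2 over Q, and its unique nontrivial automorphism is sqrt(-46) ↦ -sqrt(-46). Hence Gal(Q(sqrt(-46))/Q) = Z/2Z.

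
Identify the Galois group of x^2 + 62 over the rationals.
Gal(K/Q) = Z/2Z (cyclic of order 2)

x^2 + 62 is irreducible over Q since -62 is not a rational square. The splitting field Q(sqrt(-62)) has degree 2 over Q, and its unique nontrivial automorphism is sqrt(-62) ↦ -sqrt(-62). Hence Gal(Q(sqrt(-62))/Q) = Z/2Z.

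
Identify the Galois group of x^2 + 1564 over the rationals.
Gal(K/Q) = Z/2Z (cyclic of order 2)

x^2 + 1564 is irreducible over Q since -1564 is not a rational square. The splitting field Q(sqrt(-1564)) has degree 2 over Q, and its unique nontrivial automorphism is sqrt(-1564) ↦ -sqrt(-1564). Hence Gal(Q(sqrt(-1564))/Q) = Z/2Z.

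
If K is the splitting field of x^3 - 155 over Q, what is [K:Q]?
[K:Q] = 6

x^3 - 155 has one real root r = 155^(1/3) and two complex roots r*zeta_3, r*zeta_3^2 where zeta_3 = e^(2*pi*i/3). The splitting field is Q(r, zeta_3). [Q(r):Q] = 3 and [Q(zeta_3):Q] = 2 with gcd = 1, so [Q(r, zeta_3):Q] = 3 * 2 = 6.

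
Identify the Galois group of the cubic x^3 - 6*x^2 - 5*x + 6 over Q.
Gal(K/Q) = S_3 (symmetric group of order 6)

Compute the discriminant of x^3 + (-6)*x^2 + (-5)*x + (6): Δ = 8852. Since Δ is not a rational square, the Galois group is not contained in A_3; it must be the full S_3 (irreducibility of the cubic rules out anything smaller).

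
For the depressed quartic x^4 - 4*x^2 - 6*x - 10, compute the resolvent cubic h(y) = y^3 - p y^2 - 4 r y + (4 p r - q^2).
h(y) = y^3 + 4*y^2 + 40*y + 124

Identify coefficients: p = -4, q = -6, r = -10.
Plug into h(y) = y^3 - p y^2 - 4 r y + (4 p r - q^2):
  h(y) = y^3 - (-4) y^2 - 4*(-10) y + (4*(-4)*(-10) - (-6)^2)
       = y^3 + (4) y^2 + (40) y + (124).
Simplifying: h(y) = y^3 + 4*y^2 + 40*y + 124.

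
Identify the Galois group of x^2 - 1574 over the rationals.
Gal(K/Q) = Z/2Z (cyclic of order 2)

x^2 - 1574 is irreducible over Q since 1574 is not a rational square. The splitting field Q(sqrt(1574)) has degree 2 over Q, and its unique nontrivial automorphism is sqrt(1574) ↦ -sqrt(1574). Hence Gal(Q(sqrt(1574))/Q) = Z/2Z.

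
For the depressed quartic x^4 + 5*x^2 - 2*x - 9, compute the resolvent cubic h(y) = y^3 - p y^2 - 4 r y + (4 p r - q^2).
h(y) = y^3 - 5*y^2 + 36*y - 184

Identify coefficients: p = 5, q = -2, r = -9.
Plug into h(y) = y^3 - p y^2 - 4 r y + (4 p r - q^2):
  h(y) = y^3 - (5) y^2 - 4*(-9) y + (4*(5)*(-9) - (-2)^2)
       = y^3 + (-5) y^2 + (36) y + (-184).
Simplifying: h(y) = y^3 - 5*y^2 + 36*y - 184.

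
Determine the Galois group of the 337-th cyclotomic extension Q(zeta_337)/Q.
|Gal(Q(zeta_337)/Q)| = phi(337) = 336; group ≅ (Z/337Z)^* ≅ Z/336Z

The n-th cyclotomic polynomial Φ_337(x) is the minimal polynomial of zeta_337 over Q and has degree phi(337) = 336. So Q(zeta_337) is a degree-336 Galois extension with Galois group (Z/337Z)^*. (Z/337Z)^* is cyclic since 337 is an odd prime power (or 4). Hence Gal(Q(zeta_337)/Q) ≅ Z/336Z.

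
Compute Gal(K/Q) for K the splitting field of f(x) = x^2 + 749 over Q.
Gal(K/Q) = Z/2Z (cyclic of order 2)

x^2 + 749 is irreducible over Q since -749 is not a rational square. The splitting field Q(sqrt(-749)) has degree 2 over Q, and its unique nontrivial automorphism is sqrt(-749) ↦ -sqrt(-749). Hence Gal(Q(sqrt(-749))/Q) = Z/2Z.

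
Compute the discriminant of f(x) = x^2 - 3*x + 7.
Δ = -19

For a quadratic a x^2 + b x + c the discriminant is Δ = b^2 - 4ac = (-3)^2 - 4*(1)*(7) = 9 - (28) = -19.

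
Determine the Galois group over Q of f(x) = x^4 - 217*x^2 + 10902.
Gal(K/Q) = V_4 (Klein four-group, Z/2Z × Z/2Z)

f factors as (x^2 - 138)(x^2 - 79), so the splitting field is K = Q(sqrt(138), sqrt(79)). The elements 138, 79, 10902 are all non-squares in Q, so sqrt(138) and sqrt(79) generate independent quadratic extensions. Thus [K:Q] = 4 and Gal(K/Q) is generated by the two order-2 automorphisms sqrt(138) ↦ -sqrt(138) and sqrt(79) ↦ -sqrt(79), giving V_4.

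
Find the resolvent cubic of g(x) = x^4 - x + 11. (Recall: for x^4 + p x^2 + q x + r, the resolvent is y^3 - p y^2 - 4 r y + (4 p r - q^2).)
h(y) = y^3 - 44*y - 1

Identify coefficients: p = 0, q = -1, r = 11.
Plug into h(y) = y^3 - p y^2 - 4 r y + (4 p r - q^2):
  h(y) = y^3 - (0) y^2 - 4*(11) y + (4*(0)*(11) - (-1)^2)
       = y^3 + (0) y^2 + (-44) y + (-1).
Simplifying: h(y) = y^3 - 44*y - 1.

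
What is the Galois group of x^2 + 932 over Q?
Gal(K/Q) = Z/2Z (cyclic of order 2)

x^2 + 932 is irreducible over Q since -932 is not a rational square. The splitting field Q(sqrt(-932)) has degree 2 over Q, and its unique nontrivial automorphism is sqrt(-932) ↦ -sqrt(-932). Hence Gal(Q(sqrt(-932))/Q) = Z/2Z.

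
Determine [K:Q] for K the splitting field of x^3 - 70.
[K:Q] = 6

x^3 - 70 has one real root r = 70^(1/3) and two complex roots r*zeta_3, r*zeta_3^2 where zeta_3 = e^(2*pi*i/3). The splitting field is Q(r, zeta_3). [Q(r):Q] = 3 and [Q(zeta_3):Q] = 2 with gcd = 1, so [Q(r, zeta_3):Q] = 3 * 2 = 6.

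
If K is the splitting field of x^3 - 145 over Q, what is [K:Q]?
[K:Q] = 6

x^3 - 145 has one real root r = 145^(1/3) and two complex roots r*zeta_3, r*zeta_3^2 where zeta_3 = e^(2*pi*i/3). The splitting field is Q(r, zeta_3). [Q(r):Q] = 3 and [Q(zeta_3):Q] = 2 with gcd = 1, so [Q(r, zeta_3):Q] = 3 * 2 = 6.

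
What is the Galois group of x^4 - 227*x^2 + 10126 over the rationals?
Gal(K/Q) = V_4 (Klein four-group, Z/2Z × Z/2Z)

f factors as (x^2 - 61)(x^2 - 166), so the splitting field is K = Q(sqrt(61), sqrt(166)). The elements 61, 166, 10126 are all non-squares in Q, so sqrt(61) and sqrt(166) generate independent quadratic extensions. Thus [K:Q] = 4 and Gal(K/Q) is generated by the two order-2 automorphisms sqrt(61) ↦ -sqrt(61) and sqrt(166) ↦ -sqrt(166), giving V_4.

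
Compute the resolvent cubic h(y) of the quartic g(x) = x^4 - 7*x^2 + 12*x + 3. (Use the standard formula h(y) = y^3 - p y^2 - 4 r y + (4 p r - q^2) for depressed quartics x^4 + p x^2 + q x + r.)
h(y) = y^3 + 7*y^2 - 12*y - 228

Identify coefficients: p = -7, q = 12, r = 3.
Plug into h(y) = y^3 - p y^2 - 4 r y + (4 p r - q^2):
  h(y) = y^3 - (-7) y^2 - 4*(3) y + (4*(-7)*(3) - (12)^2)
       = y^3 + (7) y^2 + (-12) y + (-228).
Simplifying: h(y) = y^3 + 7*y^2 - 12*y - 228.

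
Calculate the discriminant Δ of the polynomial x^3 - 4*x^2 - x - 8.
Δ = -4332

For x^3 + a x^2 + b x + c the discriminant is Δ = 18 a b c - 4 a^3 c + a^2 b^2 - 4 b^3 - 27 c^2.
Plug a = -4, b = -1, c = -8:
  18*(-4)*(-1)*(-8) - 4*(-4)^3*(-8) + (-4)^2*(-1)^2 - 4*(-1)^3 - 27*(-8)^2
  = -576 + (-2048) + 16 + (4) + (-1728)
  = -4332.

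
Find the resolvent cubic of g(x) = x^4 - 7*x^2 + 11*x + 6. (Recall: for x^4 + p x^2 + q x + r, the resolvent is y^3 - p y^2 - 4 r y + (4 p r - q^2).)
h(y) = y^3 + 7*y^2 - 24*y - 289

Identify coefficients: p = -7, q = 11, r = 6.
Plug into h(y) = y^3 - p y^2 - 4 r y + (4 p r - q^2):
  h(y) = y^3 - (-7) y^2 - 4*(6) y + (4*(-7)*(6) - (11)^2)
       = y^3 + (7) y^2 + (-24) y + (-289).
Simplifying: h(y) = y^3 + 7*y^2 - 24*y - 289.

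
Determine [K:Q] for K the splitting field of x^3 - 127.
[K:Q] = 6

x^3 - 127 has one real root r = 127^(1/3) and two complex roots r*zeta_3, r*zeta_3^2 where zeta_3 = e^(2*pi*i/3). The splitting field is Q(r, zeta_3). [Q(r):Q] = 3 and [Q(zeta_3):Q] = 2 with gcd = 1, so [Q(r, zeta_3):Q] = 3 * 2 = 6.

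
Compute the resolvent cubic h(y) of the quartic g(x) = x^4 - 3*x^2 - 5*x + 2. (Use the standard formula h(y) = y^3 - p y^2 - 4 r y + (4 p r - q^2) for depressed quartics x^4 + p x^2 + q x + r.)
h(y) = y^3 + 3*y^2 - 8*y - 49

Identify coefficients: p = -3, q = -5, r = 2.
Plug into h(y) = y^3 - p y^2 - 4 r y + (4 p r - q^2):
  h(y) = y^3 - (-3) y^2 - 4*(2) y + (4*(-3)*(2) - (-5)^2)
       = y^3 + (3) y^2 + (-8) y + (-49).
Simplifying: h(y) = y^3 + 3*y^2 - 8*y - 49.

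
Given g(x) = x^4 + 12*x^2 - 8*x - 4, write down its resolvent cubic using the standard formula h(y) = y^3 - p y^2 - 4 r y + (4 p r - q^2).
h(y) = y^3 - 12*y^2 + 16*y - 256

Identify coefficients: p = 12, q = -8, r = -4.
Plug into h(y) = y^3 - p y^2 - 4 r y + (4 p r - q^2):
  h(y) = y^3 - (12) y^2 - 4*(-4) y + (4*(12)*(-4) - (-8)^2)
       = y^3 + (-12) y^2 + (16) y + (-256).
Simplifying: h(y) = y^3 - 12*y^2 + 16*y - 256.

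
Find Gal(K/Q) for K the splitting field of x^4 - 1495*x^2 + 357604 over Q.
Gal(K/Q) = Z/2Z (cyclic of order 2)

f factors as (x^2 - 1196)(x^2 - 299), so the splitting field is K = Q(sqrt(1196), sqrt(299)). The squarefree part of 1196 is 299 and the squarefree part of 299 is also 299, so sqrt(1196) and sqrt(299) are both rational multiples of sqrt(299). Hence Q(sqrt(1196)) = Q(sqrt(299)) = Q(sqrt(299)), and the splitting field collapses to a single degree-2 extension with Galois group Z/2Z.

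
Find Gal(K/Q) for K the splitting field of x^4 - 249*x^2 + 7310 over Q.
Gal(K/Q) = V_4 (Klein four-group, Z/2Z × Z/2Z)

f factors as (x^2 - 34)(x^2 - 215), so the splitting field is K = Q(sqrt(34), sqrt(215)). The elements 34, 215, 7310 are all non-squares in Q, so sqrt(34) and sqrt(215) generate independent quadratic extensions. Thus [K:Q] = 4 and Gal(K/Q) is generated by the two order-2 automorphisms sqrt(34) ↦ -sqrt(34) and sqrt(215) ↦ -sqrt(215), giving V_4.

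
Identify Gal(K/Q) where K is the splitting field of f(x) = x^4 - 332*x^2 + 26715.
Gal(K/Q) = V_4 (Klein four-group, Z/2Z × Z/2Z)

f factors as (x^2 - 195)(x^2 - 137), so the splitting field is K = Q(sqrt(195), sqrt(137)). The elements 195, 137, 26715 are all non-squares in Q, so sqrt(195) and sqrt(137) generate independent quadratic extensions. Thus [K:Q] = 4 and Gal(K/Q) is generated by the two order-2 automorphisms sqrt(195) ↦ -sqrt(195) and sqrt(137) ↦ -sqrt(137), giving V_4.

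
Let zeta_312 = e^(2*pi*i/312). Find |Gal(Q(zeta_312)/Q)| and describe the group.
|Gal(Q(zeta_312)/Q)| = phi(312) = 96; group ≅ (Z/312Z)^* ≅ Z/2Z × Z/2Z × Z/2Z × Z/12Z

The n-th cyclotomic polynomial Φ_312(x) is the minimal polynomial of zeta_312 over Q and has degree phi(312) = 96. So Q(zeta_312) is a degree-96 Galois extension with Galois group (Z/312Z)^*. By CRT, (Z/312Z)^* ≅ (Z/8Z)^* × (Z/3Z)^* × (Z/13Z)^*. Each prime-power unit group is (Z/8Z)^* ≅ Z/2Z × Z/2Z; (Z/3Z)^* ≅ Z/2Z; (Z/13Z)^* ≅ Z/12Z. Hence Gal(Q(zeta_312)/Q) ≅ Z/2Z × Z/2Z × Z/2Z × Z/12Z.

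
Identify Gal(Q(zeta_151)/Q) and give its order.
|Gal(Q(zeta_151)/Q)| = phi(151) = 150; group ≅ (Z/151Z)^* ≅ Z/150Z

The n-th cyclotomic polynomial Φ_151(x) is the minimal polynomial of zeta_151 over Q and has degree phi(151) = 150. So Q(zeta_151) is a degree-150 Galois extension with Galois group (Z/151Z)^*. (Z/151Z)^* is cyclic since 151 is an odd prime power (or 4). Hence Gal(Q(zeta_151)/Q) ≅ Z/150Z.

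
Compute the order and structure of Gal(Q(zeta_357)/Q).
|Gal(Q(zeta_357)/Q)| = phi(357) = 192; group ≅ (Z/357Z)^* ≅ Z/2Z × Z/6Z × Z/16Z

The n-th cyclotomic polynomial Φ_357(x) is the minimal polynomial of zeta_357 over Q and has degree phi(357) = 192. So Q(zeta_357) is a degree-192 Galois extension with Galois group (Z/357Z)^*. By CRT, (Z/357Z)^* ≅ (Z/3Z)^* × (Z/7Z)^* × (Z/17Z)^*. Each prime-power unit group is (Z/3Z)^* ≅ Z/2Z; (Z/7Z)^* ≅ Z/6Z; (Z/17Z)^* ≅ Z/16Z. Hence Gal(Q(zeta_357)/Q) ≅ Z/2Z × Z/6Z × Z/16Z.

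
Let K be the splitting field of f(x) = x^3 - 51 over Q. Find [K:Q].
[K:Q] = 6

x^3 - 51 has one real root r = 51^(1/3) and two complex roots r*zeta_3, r*zeta_3^2 where zeta_3 = e^(2*pi*i/3). The splitting field is Q(r, zeta_3). [Q(r):Q] = 3 and [Q(zeta_3):Q] = 2 with gcd = 1, so [Q(r, zeta_3):Q] = 3 * 2 = 6.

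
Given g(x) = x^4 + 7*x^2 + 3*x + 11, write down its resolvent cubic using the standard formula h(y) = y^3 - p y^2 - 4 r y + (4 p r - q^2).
h(y) = y^3 - 7*y^2 - 44*y + 299

Identify coefficients: p = 7, q = 3, r = 11.
Plug into h(y) = y^3 - p y^2 - 4 r y + (4 p r - q^2):
  h(y) = y^3 - (7) y^2 - 4*(11) y + (4*(7)*(11) - (3)^2)
       = y^3 + (-7) y^2 + (-44) y + (299).
Simplifying: h(y) = y^3 - 7*y^2 - 44*y + 299.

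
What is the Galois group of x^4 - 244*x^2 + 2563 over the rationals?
Gal(K/Q) = V_4 (Klein four-group, Z/2Z × Z/2Z)

f factors as (x^2 - 233)(x^2 - 11), so the splitting field is K = Q(sqrt(233), sqrt(11)). The elements 233, 11, 2563 are all non-squares in Q, so sqrt(233) and sqrt(11) generate independent quadratic extensions. Thus [K:Q] = 4 and Gal(K/Q) is generated by the two order-2 automorphisms sqrt(233) ↦ -sqrt(233) and sqrt(11) ↦ -sqrt(11), giving V_4.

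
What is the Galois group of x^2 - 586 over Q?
Gal(K/Q) = Z/2Z (cyclic of order 2)

x^2 - 586 is irreducible over Q since 586 is not a rational square. The splitting field Q(sqrt(586)) has degree 2 over Q, and its unique nontrivial automorphism is sqrt(586) ↦ -sqrt(586). Hence Gal(Q(sqrt(586))/Q) = Z/2Z.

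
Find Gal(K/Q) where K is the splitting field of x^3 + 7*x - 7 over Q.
Gal(K/Q) = S_3 (symmetric group of order 6)

Compute the discriminant of x^3 + (0)*x^2 + (7)*x + (-7): Δ = -2695. Since Δ is not a rational square, the Galois group is not contained in A_3; it must be the full S_3 (irreducibility of the cubic rules out anything smaller).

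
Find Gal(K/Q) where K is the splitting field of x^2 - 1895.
Gal(K/Q) = Z/2Z (cyclic of order 2)

x^2 - 1895 is irreducible over Q since 1895 is not a rational square. The splitting field Q(sqrt(1895)) has degree 2 over Q, and its unique nontrivial automorphism is sqrt(1895) ↦ -sqrt(1895). Hence Gal(Q(sqrt(1895))/Q) = Z/2Z.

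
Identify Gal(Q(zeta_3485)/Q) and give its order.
|Gal(Q(zeta_3485)/Q)| = phi(3485) = 2560; group ≅ (Z/3485Z)^* ≅ Z/4Z × Z/16Z × Z/40Z

The n-th cyclotomic polynomial Φ_3485(x) is the minimal polynomial of zeta_3485 over Q and has degree phi(3485) = 2560. So Q(zeta_3485) is a degree-2560 Galois extension with Galois group (Z/3485Z)^*. By CRT, (Z/3485Z)^* ≅ (Z/5Z)^* × (Z/17Z)^* × (Z/41Z)^*. Each prime-power unit group is (Z/5Z)^* ≅ Z/4Z; (Z/17Z)^* ≅ Z/16Z; (Z/41Z)^* ≅ Z/40Z. Hence Gal(Q(zeta_3485)/Q) ≅ Z/4Z × Z/16Z × Z/40Z.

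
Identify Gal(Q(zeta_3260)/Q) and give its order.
|Gal(Q(zeta_3260)/Q)| = phi(3260) = 1296; group ≅ (Z/3260Z)^* ≅ Z/2Z × Z/4Z × Z/162Z

The n-th cyclotomic polynomial Φ_3260(x) is the minimal polynomial of zeta_3260 over Q and has degree phi(3260) = 1296. So Q(zeta_3260) is a degree-1296 Galois extension with Galois group (Z/3260Z)^*. By CRT, (Z/3260Z)^* ≅ (Z/4Z)^* × (Z/5Z)^* × (Z/163Z)^*. Each prime-power unit group is (Z/4Z)^* ≅ Z/2Z; (Z/5Z)^* ≅ Z/4Z; (Z/163Z)^* ≅ Z/162Z. Hence Gal(Q(zeta_3260)/Q) ≅ Z/2Z × Z/4Z × Z/162Z.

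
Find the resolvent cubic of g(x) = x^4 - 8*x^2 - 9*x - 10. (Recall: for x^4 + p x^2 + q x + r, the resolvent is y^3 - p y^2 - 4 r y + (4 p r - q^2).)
h(y) = y^3 + 8*y^2 + 40*y + 239

Identify coefficients: p = -8, q = -9, r = -10.
Plug into h(y) = y^3 - p y^2 - 4 r y + (4 p r - q^2):
  h(y) = y^3 - (-8) y^2 - 4*(-10) y + (4*(-8)*(-10) - (-9)^2)
       = y^3 + (8) y^2 + (40) y + (239).
Simplifying: h(y) = y^3 + 8*y^2 + 40*y + 239.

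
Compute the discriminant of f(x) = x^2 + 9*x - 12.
Δ = 129

For a quadratic a x^2 + b x + c the discriminant is Δ = b^2 - 4ac = (9)^2 - 4*(1)*(-12) = 81 - (-48) = 129.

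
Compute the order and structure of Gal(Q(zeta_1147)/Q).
|Gal(Q(zeta_1147)/Q)| = phi(1147) = 1080; group ≅ (Z/1147Z)^* ≅ Z/30Z × Z/36Z

The n-th cyclotomic polynomial Φ_1147(x) is the minimal polynomial of zeta_1147 over Q and has degree phi(1147) = 1080. So Q(zeta_1147) is a degree-1080 Galois extension with Galois group (Z/1147Z)^*. By CRT, (Z/1147Z)^* ≅ (Z/31Z)^* × (Z/37Z)^*. Each prime-power unit group is (Z/31Z)^* ≅ Z/30Z; (Z/37Z)^* ≅ Z/36Z. Hence Gal(Q(zeta_1147)/Q) ≅ Z/30Z × Z/36Z.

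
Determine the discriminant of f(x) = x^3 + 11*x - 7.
Δ = -6647

For a depressed cubic x^3 + p x + q the discriminant is Δ = -4 p^3 - 27 q^2 = -4*(11)^3 - 27*(-7)^2 = -5324 - 1323 = -6647.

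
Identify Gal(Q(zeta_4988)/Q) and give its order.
|Gal(Q(zeta_4988)/Q)| = phi(4988) = 2352; group ≅ (Z/4988Z)^* ≅ Z/2Z × Z/28Z × Z/42Z

The n-th cyclotomic polynomial Φ_4988(x) is the minimal polynomial of zeta_4988 over Q and has degree phi(4988) = 2352. So Q(zeta_4988) is a degree-2352 Galois extension with Galois group (Z/4988Z)^*. By CRT, (Z/4988Z)^* ≅ (Z/4Z)^* × (Z/29Z)^* × (Z/43Z)^*. Each prime-power unit group is (Z/4Z)^* ≅ Z/2Z; (Z/29Z)^* ≅ Z/28Z; (Z/43Z)^* ≅ Z/42Z. Hence Gal(Q(zeta_4988)/Q) ≅ Z/2Z × Z/28Z × Z/42Z.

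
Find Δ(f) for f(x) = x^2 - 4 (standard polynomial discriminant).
Δ = 16

For a quadratic a x^2 + b x + c the discriminant is Δ = b^2 - 4ac = (0)^2 - 4*(1)*(-4) = 0 - (-16) = 16.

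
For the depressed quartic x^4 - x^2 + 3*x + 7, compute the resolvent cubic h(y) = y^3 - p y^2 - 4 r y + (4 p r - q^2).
h(y) = y^3 + y^2 - 28*y - 37

Identify coefficients: p = -1, q = 3, r = 7.
Plug into h(y) = y^3 - p y^2 - 4 r y + (4 p r - q^2):
  h(y) = y^3 - (-1) y^2 - 4*(7) y + (4*(-1)*(7) - (3)^2)
       = y^3 + (1) y^2 + (-28) y + (-37).
Simplifying: h(y) = y^3 + y^2 - 28*y - 37.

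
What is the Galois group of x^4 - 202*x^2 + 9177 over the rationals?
Gal(K/Q) = V_4 (Klein four-group, Z/2Z × Z/2Z)

f factors as (x^2 - 69)(x^2 - 133), so the splitting field is K = Q(sqrt(69), sqrt(133)). The elements 69, 133, 9177 are all non-squares in Q, so sqrt(69) and sqrt(133) generate independent quadratic extensions. Thus [K:Q] = 4 and Gal(K/Q) is generated by the two order-2 automorphisms sqrt(69) ↦ -sqrt(69) and sqrt(133) ↦ -sqrt(133), giving V_4.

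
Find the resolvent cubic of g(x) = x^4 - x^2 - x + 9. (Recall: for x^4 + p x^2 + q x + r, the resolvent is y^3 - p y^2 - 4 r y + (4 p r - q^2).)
h(y) = y^3 + y^2 - 36*y - 37

Identify coefficients: p = -1, q = -1, r = 9.
Plug into h(y) = y^3 - p y^2 - 4 r y + (4 p r - q^2):
  h(y) = y^3 - (-1) y^2 - 4*(9) y + (4*(-1)*(9) - (-1)^2)
       = y^3 + (1) y^2 + (-36) y + (-37).
Simplifying: h(y) = y^3 + y^2 - 36*y - 37.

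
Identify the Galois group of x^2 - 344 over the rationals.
Gal(K/Q) = Z/2Z (cyclic of order 2)

x^2 - 344 is irreducible over Q since 344 is not a rational square. The splitting field Q(sqrt(344)) has degree 2 over Q, and its unique nontrivial automorphism is sqrt(344) ↦ -sqrt(344). Hence Gal(Q(sqrt(344))/Q) = Z/2Z.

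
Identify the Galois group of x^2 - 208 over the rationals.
Gal(K/Q) = Z/2Z (cyclic of order 2)

x^2 - 208 is irreducible over Q since 208 is not a rational square. The splitting field Q(sqrt(208)) has degree 2 over Q, and its unique nontrivial automorphism is sqrt(208) ↦ -sqrt(208). Hence Gal(Q(sqrt(208))/Q) = Z/2Z.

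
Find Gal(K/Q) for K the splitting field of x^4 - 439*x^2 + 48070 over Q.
Gal(K/Q) = V_4 (Klein four-group, Z/2Z × Z/2Z)

f factors as (x^2 - 230)(x^2 - 209), so the splitting field is K = Q(sqrt(230), sqrt(209)). The elements 230, 209, 48070 are all non-squares in Q, so sqrt(230) and sqrt(209) generate independent quadratic extensions. Thus [K:Q] = 4 and Gal(K/Q) is generated by the two order-2 automorphisms sqrt(230) ↦ -sqrt(230) and sqrt(209) ↦ -sqrt(209), giving V_4.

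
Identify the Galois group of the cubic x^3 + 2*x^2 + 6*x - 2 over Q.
Gal(K/Q) = S_3 (symmetric group of order 6)

Compute the discriminant of x^3 + (2)*x^2 + (6)*x + (-2): Δ = -1196. Since Δ is not a rational square, the Galois group is not contained in A_3; it must be the full S_3 (irreducibility of the cubic rules out anything smaller).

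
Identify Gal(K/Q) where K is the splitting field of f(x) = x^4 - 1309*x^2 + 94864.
Gal(K/Q) = Z/2Z (cyclic of order 2)

f factors as (x^2 - 1232)(x^2 - 77), so the splitting field is K = Q(sqrt(1232), sqrt(77)). The squarefree part of 1232 is 77 and the squarefree part of 77 is also 77, so sqrt(1232) and sqrt(77) are both rational multiples of sqrt(77). Hence Q(sqrt(1232)) = Q(sqrt(77)) = Q(sqrt(77)), and the splitting field collapses to a single degree-2 extension with Galois group Z/2Z.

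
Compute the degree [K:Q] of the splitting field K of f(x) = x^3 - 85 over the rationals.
[K:Q] = 6

x^3 - 85 has one real root r = 85^(1/3) and two complex roots r*zeta_3, r*zeta_3^2 where zeta_3 = e^(2*pi*i/3). The splitting field is Q(r, zeta_3). [Q(r):Q] = 3 and [Q(zeta_3):Q] = 2 with gcd = 1, so [Q(r, zeta_3):Q] = 3 * 2 = 6.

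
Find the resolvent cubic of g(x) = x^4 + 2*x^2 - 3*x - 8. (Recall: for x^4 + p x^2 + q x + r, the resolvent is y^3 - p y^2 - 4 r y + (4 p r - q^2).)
h(y) = y^3 - 2*y^2 + 32*y - 73

Identify coefficients: p = 2, q = -3, r = -8.
Plug into h(y) = y^3 - p y^2 - 4 r y + (4 p r - q^2):
  h(y) = y^3 - (2) y^2 - 4*(-8) y + (4*(2)*(-8) - (-3)^2)
       = y^3 + (-2) y^2 + (32) y + (-73).
Simplifying: h(y) = y^3 - 2*y^2 + 32*y - 73.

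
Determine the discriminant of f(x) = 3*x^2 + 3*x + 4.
Δ = -39

For a quadratic a x^2 + b x + c the discriminant is Δ = b^2 - 4ac = (3)^2 - 4*(3)*(4) = 9 - (48) = -39.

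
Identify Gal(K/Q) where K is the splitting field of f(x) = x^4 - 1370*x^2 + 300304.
Gal(K/Q) = Z/2Z (cyclic of order 2)

f factors as (x^2 - 274)(x^2 - 1096), so the splitting field is K = Q(sqrt(274), sqrt(1096)). The squarefree part of 274 is 274 and the squarefree part of 1096 is also 274, so sqrt(274) and sqrt(1096) are both rational multiples of sqrt(274). Hence Q(sqrt(274)) = Q(sqrt(1096)) = Q(sqrt(274)), and the splitting field collapses to a single degree-2 extension with Galois group Z/2Z.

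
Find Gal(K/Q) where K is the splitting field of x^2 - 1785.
Gal(K/Q) = Z/2Z (cyclic of order 2)

x^2 - 1785 is irreducible over Q since 1785 is not a rational square. The splitting field Q(sqrt(1785)) has degree 2 over Q, and its unique nontrivial automorphism is sqrt(1785) ↦ -sqrt(1785). Hence Gal(Q(sqrt(1785))/Q) = Z/2Z.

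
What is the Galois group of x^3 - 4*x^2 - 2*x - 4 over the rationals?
Gal(K/Q) = S_3 (symmetric group of order 6)

Compute the discriminant of x^3 + (-4)*x^2 + (-2)*x + (-4): Δ = -1936. Since Δ is not a rational square, the Galois group is not contained in A_3; it must be the full S_3 (irreducibility of the cubic rules out anything smaller).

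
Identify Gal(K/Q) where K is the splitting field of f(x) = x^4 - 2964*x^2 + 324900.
Gal(K/Q) = Z/2Z (cyclic of order 2)

f factors as (x^2 - 2850)(x^2 - 114), so the splitting field is K = Q(sqrt(2850), sqrt(114)). The squarefree part of 2850 is 114 and the squarefree part of 114 is also 114, so sqrt(2850) and sqrt(114) are both rational multiples of sqrt(114). Hence Q(sqrt(2850)) = Q(sqrt(114)) = Q(sqrt(114)), and the splitting field collapses to a single degree-2 extension with Galois group Z/2Z.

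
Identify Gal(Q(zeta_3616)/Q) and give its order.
|Gal(Q(zeta_3616)/Q)| = phi(3616) = 1792; group ≅ (Z/3616Z)^* ≅ Z/2Z × Z/8Z × Z/112Z

The n-th cyclotomic polynomial Φ_3616(x) is the minimal polynomial of zeta_3616 over Q and has degree phi(3616) = 1792. So Q(zeta_3616) is a degree-1792 Galois extension with Galois group (Z/3616Z)^*. By CRT, (Z/3616Z)^* ≅ (Z/32Z)^* × (Z/113Z)^*. Each prime-power unit group is (Z/32Z)^* ≅ Z/2Z × Z/8Z; (Z/113Z)^* ≅ Z/112Z. Hence Gal(Q(zeta_3616)/Q) ≅ Z/2Z × Z/8Z × Z/112Z.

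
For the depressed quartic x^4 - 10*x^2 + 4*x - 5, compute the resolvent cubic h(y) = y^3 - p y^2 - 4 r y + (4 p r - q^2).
h(y) = y^3 + 10*y^2 + 20*y + 184

Identify coefficients: p = -10, q = 4, r = -5.
Plug into h(y) = y^3 - p y^2 - 4 r y + (4 p r - q^2):
  h(y) = y^3 - (-10) y^2 - 4*(-5) y + (4*(-10)*(-5) - (4)^2)
       = y^3 + (10) y^2 + (20) y + (184).
Simplifying: h(y) = y^3 + 10*y^2 + 20*y + 184.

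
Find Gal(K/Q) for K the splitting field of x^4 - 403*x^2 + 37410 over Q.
Gal(K/Q) = V_4 (Klein four-group, Z/2Z × Z/2Z)

f factors as (x^2 - 258)(x^2 - 145), so the splitting field is K = Q(sqrt(258), sqrt(145)). The elements 258, 145, 37410 are all non-squares in Q, so sqrt(258) and sqrt(145) generate independent quadratic extensions. Thus [K:Q] = 4 and Gal(K/Q) is generated by the two order-2 automorphisms sqrt(258) ↦ -sqrt(258) and sqrt(145) ↦ -sqrt(145), giving V_4.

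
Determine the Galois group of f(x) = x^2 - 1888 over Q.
Gal(K/Q) = Z/2Z (cyclic of order 2)

x^2 - 1888 is irreducible over Q since 1888 is not a rational square. The splitting field Q(sqrt(1888)) has degree 2 over Q, and its unique nontrivial automorphism is sqrt(1888) ↦ -sqrt(1888). Hence Gal(Q(sqrt(1888))/Q) = Z/2Z.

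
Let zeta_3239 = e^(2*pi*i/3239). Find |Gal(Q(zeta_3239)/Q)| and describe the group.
|Gal(Q(zeta_3239)/Q)| = phi(3239) = 3120; group ≅ (Z/3239Z)^* ≅ Z/40Z × Z/78Z

The n-th cyclotomic polynomial Φ_3239(x) is the minimal polynomial of zeta_3239 over Q and has degree phi(3239) = 3120. So Q(zeta_3239) is a degree-3120 Galois extension with Galois group (Z/3239Z)^*. By CRT, (Z/3239Z)^* ≅ (Z/41Z)^* × (Z/79Z)^*. Each prime-power unit group is (Z/41Z)^* ≅ Z/40Z; (Z/79Z)^* ≅ Z/78Z. Hence Gal(Q(zeta_3239)/Q) ≅ Z/40Z × Z/78Z.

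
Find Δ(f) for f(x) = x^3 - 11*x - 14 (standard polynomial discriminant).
Δ = 32

For a depressed cubic x^3 + p x + q the discriminant is Δ = -4 p^3 - 27 q^2 = -4*(-11)^3 - 27*(-14)^2 = 5324 - 5292 = 32.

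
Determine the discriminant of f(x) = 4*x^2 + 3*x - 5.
Δ = 89

For a quadratic a x^2 + b x + c the discriminant is Δ = b^2 - 4ac = (3)^2 - 4*(4)*(-5) = 9 - (-80) = 89.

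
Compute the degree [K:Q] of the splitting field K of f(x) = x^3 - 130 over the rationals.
[K:Q] = 6

x^3 - 130 has one real root r = 130^(1/3) and two complex roots r*zeta_3, r*zeta_3^2 where zeta_3 = e^(2*pi*i/3). The splitting field is Q(r, zeta_3). [Q(r):Q] = 3 and [Q(zeta_3):Q] = 2 with gcd = 1, so [Q(r, zeta_3):Q] = 3 * 2 = 6.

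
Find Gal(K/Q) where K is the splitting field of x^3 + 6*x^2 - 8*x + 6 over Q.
Gal(K/Q) = S_3 (symmetric group of order 6)

Compute the discriminant of x^3 + (6)*x^2 + (-8)*x + (6): Δ = -6988. Since Δ is not a rational square, the Galois group is not contained in A_3; it must be the full S_3 (irreducibility of the cubic rules out anything smaller).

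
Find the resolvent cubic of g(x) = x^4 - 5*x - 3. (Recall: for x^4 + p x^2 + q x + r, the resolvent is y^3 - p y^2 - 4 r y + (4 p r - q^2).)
h(y) = y^3 + 12*y - 25

Identify coefficients: p = 0, q = -5, r = -3.
Plug into h(y) = y^3 - p y^2 - 4 r y + (4 p r - q^2):
  h(y) = y^3 - (0) y^2 - 4*(-3) y + (4*(0)*(-3) - (-5)^2)
       = y^3 + (0) y^2 + (12) y + (-25).
Simplifying: h(y) = y^3 + 12*y - 25.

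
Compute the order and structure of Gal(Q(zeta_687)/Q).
|Gal(Q(zeta_687)/Q)| = phi(687) = 456; group ≅ (Z/687Z)^* ≅ Z/2Z × Z/228Z

The n-th cyclotomic polynomial Φ_687(x) is the minimal polynomial of zeta_687 over Q and has degree phi(687) = 456. So Q(zeta_687) is a degree-456 Galois extension with Galois group (Z/687Z)^*. By CRT, (Z/687Z)^* ≅ (Z/3Z)^* × (Z/229Z)^*. Each prime-power unit group is (Z/3Z)^* ≅ Z/2Z; (Z/229Z)^* ≅ Z/228Z. Hence Gal(Q(zeta_687)/Q) ≅ Z/2Z × Z/228Z.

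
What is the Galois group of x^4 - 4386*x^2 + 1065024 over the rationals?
Gal(K/Q) = Z/2Z (cyclic of order 2)

f factors as (x^2 - 4128)(x^2 - 258), so the splitting field is K = Q(sqrt(4128), sqrt(258)). The squarefree part of 4128 is 258 and the squarefree part of 258 is also 258, so sqrt(4128) and sqrt(258) are both rational multiples of sqrt(258). Hence Q(sqrt(4128)) = Q(sqrt(258)) = Q(sqrt(258)), and the splitting field collapses to a single degree-2 extension with Galois group Z/2Z.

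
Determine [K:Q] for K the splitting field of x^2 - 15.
[K:Q] = 2

The polynomial x^2 - 15 is irreducible over Q since 15 is not a perfect square. Its splitting field is Q(sqrt(15)), which has degree 2 over Q.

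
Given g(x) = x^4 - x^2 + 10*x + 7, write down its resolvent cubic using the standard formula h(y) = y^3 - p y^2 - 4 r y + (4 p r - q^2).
h(y) = y^3 + y^2 - 28*y - 128

Identify coefficients: p = -1, q = 10, r = 7.
Plug into h(y) = y^3 - p y^2 - 4 r y + (4 p r - q^2):
  h(y) = y^3 - (-1) y^2 - 4*(7) y + (4*(-1)*(7) - (10)^2)
       = y^3 + (1) y^2 + (-28) y + (-128).
Simplifying: h(y) = y^3 + y^2 - 28*y - 128.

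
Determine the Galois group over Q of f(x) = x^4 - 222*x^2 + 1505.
Gal(K/Q) = V_4 (Klein four-group, Z/2Z × Z/2Z)

f factors as (x^2 - 7)(x^2 - 215), so the splitting field is K = Q(sqrt(7), sqrt(215)). The elements 7, 215, 1505 are all non-squares in Q, so sqrt(7) and sqrt(215) generate independent quadratic extensions. Thus [K:Q] = 4 and Gal(K/Q) is generated by the two order-2 automorphisms sqrt(7) ↦ -sqrt(7) and sqrt(215) ↦ -sqrt(215), giving V_4.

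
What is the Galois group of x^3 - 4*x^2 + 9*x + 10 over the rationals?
Gal(K/Q) = S_3 (symmetric group of order 6)

Compute the discriminant of x^3 + (-4)*x^2 + (9)*x + (10): Δ = -8240. Since Δ is not a rational square, the Galois group is not contained in A_3; it must be the full S_3 (irreducibility of the cubic rules out anything smaller).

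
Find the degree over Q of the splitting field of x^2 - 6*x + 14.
[K:Q] = 2

The discriminant of x^2 + (-6)*x + (14) is b^2 - 4c = 36 - (56) = -20. Since -20 is not a perfect square in Q, the polynomial is irreducible over Q. Its two roots generate a degree-2 extension, so [K:Q] = 2.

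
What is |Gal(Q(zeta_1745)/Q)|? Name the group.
|Gal(Q(zeta_1745)/Q)| = phi(1745) = 1392; group ≅ (Z/1745Z)^* ≅ Z/4Z × Z/348Z

The n-th cyclotomic polynomial Φ_1745(x) is the minimal polynomial of zeta_1745 over Q and has degree phi(1745) = 1392. So Q(zeta_1745) is a degree-1392 Galois extension with Galois group (Z/1745Z)^*. By CRT, (Z/1745Z)^* ≅ (Z/5Z)^* × (Z/349Z)^*. Each prime-power unit group is (Z/5Z)^* ≅ Z/4Z; (Z/349Z)^* ≅ Z/348Z. Hence Gal(Q(zeta_1745)/Q) ≅ Z/4Z × Z/348Z.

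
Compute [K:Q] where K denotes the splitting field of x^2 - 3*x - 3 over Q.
[K:Q] = 2

The discriminant of x^2 + (-3)*x + (-3) is b^2 - 4c = 9 - (-12) = 21. Since 21 is not a perfect square in Q, the polynomial is irreducible over Q. Its two roots generate a degree-2 extension, so [K:Q] = 2.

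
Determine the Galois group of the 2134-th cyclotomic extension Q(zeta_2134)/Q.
|Gal(Q(zeta_2134)/Q)| = phi(2134) = 960; group ≅ (Z/2134Z)^* ≅ Z/10Z × Z/96Z

The n-th cyclotomic polynomial Φ_2134(x) is the minimal polynomial of zeta_2134 over Q and has degree phi(2134) = 960. So Q(zeta_2134) is a degree-960 Galois extension with Galois group (Z/2134Z)^*. By CRT, (Z/2134Z)^* ≅ (Z/2Z)^* × (Z/11Z)^* × (Z/97Z)^*. Each prime-power unit group is (Z/2Z)^* ≅ trivial group (order 1); (Z/11Z)^* ≅ Z/10Z; (Z/97Z)^* ≅ Z/96Z. Hence Gal(Q(zeta_2134)/Q) ≅ Z/10Z × Z/96Z.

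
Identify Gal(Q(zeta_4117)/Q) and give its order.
|Gal(Q(zeta_4117)/Q)| = phi(4117) = 3916; group ≅ (Z/4117Z)^* ≅ Z/22Z × Z/178Z

The n-th cyclotomic polynomial Φ_4117(x) is the minimal polynomial of zeta_4117 over Q and has degree phi(4117) = 3916. So Q(zeta_4117) is a degree-3916 Galois extension with Galois group (Z/4117Z)^*. By CRT, (Z/4117Z)^* ≅ (Z/23Z)^* × (Z/179Z)^*. Each prime-power unit group is (Z/23Z)^* ≅ Z/22Z; (Z/179Z)^* ≅ Z/178Z. Hence Gal(Q(zeta_4117)/Q) ≅ Z/22Z × Z/178Z.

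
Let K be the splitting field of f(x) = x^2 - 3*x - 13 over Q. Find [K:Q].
[K:Q] = 2

The discriminant of x^2 + (-3)*x + (-13) is b^2 - 4c = 9 - (-52) = 61. Since 61 is not a perfect square in Q, the polynomial is irreducible over Q. Its two roots generate a degree-2 extension, so [K:Q] = 2.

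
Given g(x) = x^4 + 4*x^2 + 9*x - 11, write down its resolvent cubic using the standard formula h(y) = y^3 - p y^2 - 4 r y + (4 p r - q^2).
h(y) = y^3 - 4*y^2 + 44*y - 257

Identify coefficients: p = 4, q = 9, r = -11.
Plug into h(y) = y^3 - p y^2 - 4 r y + (4 p r - q^2):
  h(y) = y^3 - (4) y^2 - 4*(-11) y + (4*(4)*(-11) - (9)^2)
       = y^3 + (-4) y^2 + (44) y + (-257).
Simplifying: h(y) = y^3 - 4*y^2 + 44*y - 257.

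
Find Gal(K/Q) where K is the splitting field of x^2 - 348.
Gal(K/Q) = Z/2Z (cyclic of order 2)

x^2 - 348 is irreducible over Q since 348 is not a rational square. The splitting field Q(sqrt(348)) has degree 2 over Q, and its unique nontrivial automorphism is sqrt(348) ↦ -sqrt(348). Hence Gal(Q(sqrt(348))/Q) = Z/2Z.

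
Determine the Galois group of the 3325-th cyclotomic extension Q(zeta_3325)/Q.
|Gal(Q(zeta_3325)/Q)| = phi(3325) = 2160; group ≅ (Z/3325Z)^* ≅ Z/6Z × Z/18Z × Z/20Z

The n-th cyclotomic polynomial Φ_3325(x) is the minimal polynomial of zeta_3325 over Q and has degree phi(3325) = 2160. So Q(zeta_3325) is a degree-2160 Galois extension with Galois group (Z/3325Z)^*. By CRT, (Z/3325Z)^* ≅ (Z/25Z)^* × (Z/7Z)^* × (Z/19Z)^*. Each prime-power unit group is (Z/25Z)^* ≅ Z/20Z; (Z/7Z)^* ≅ Z/6Z; (Z/19Z)^* ≅ Z/18Z. Hence Gal(Q(zeta_3325)/Q) ≅ Z/6Z × Z/18Z × Z/20Z.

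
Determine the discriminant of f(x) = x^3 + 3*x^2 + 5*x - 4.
Δ = -1355

For x^3 + a x^2 + b x + c the discriminant is Δ = 18 a b c - 4 a^3 c + a^2 b^2 - 4 b^3 - 27 c^2.
Plug a = 3, b = 5, c = -4:
  18*(3)*(5)*(-4) - 4*(3)^3*(-4) + (3)^2*(5)^2 - 4*(5)^3 - 27*(-4)^2
  = -1080 + (432) + 225 + (-500) + (-432)
  = -1355.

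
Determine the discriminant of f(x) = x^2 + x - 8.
Δ = 33

For a quadratic a x^2 + b x + c the discriminant is Δ = b^2 - 4ac = (1)^2 - 4*(1)*(-8) = 1 - (-32) = 33.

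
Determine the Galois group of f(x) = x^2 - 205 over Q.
Gal(K/Q) = Z/2Z (cyclic of order 2)

x^2 - 205 is irreducible over Q since 205 is not a rational square. The splitting field Q(sqrt(205)) has degree 2 over Q, and its unique nontrivial automorphism is sqrt(205) ↦ -sqrt(205). Hence Gal(Q(sqrt(205))/Q) = Z/2Z.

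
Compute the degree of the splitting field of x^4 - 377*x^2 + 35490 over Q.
[K:Q] = 4

f factors as (x^2 - 182)(x^2 - 195); the splitting field is K = Q(sqrt(182), sqrt(195)). Since 182, 195, and 35490 are all non-squares in Q, the three subfields Q(sqrt(182)), Q(sqrt(195)), Q(sqrt(35490)) are distinct degree-2 extensions, so [K:Q] = 4 (Klein four Galois group).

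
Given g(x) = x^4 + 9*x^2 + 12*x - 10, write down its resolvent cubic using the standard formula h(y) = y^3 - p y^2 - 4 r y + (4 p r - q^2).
h(y) = y^3 - 9*y^2 + 40*y - 504

Identify coefficients: p = 9, q = 12, r = -10.
Plug into h(y) = y^3 - p y^2 - 4 r y + (4 p r - q^2):
  h(y) = y^3 - (9) y^2 - 4*(-10) y + (4*(9)*(-10) - (12)^2)
       = y^3 + (-9) y^2 + (40) y + (-504).
Simplifying: h(y) = y^3 - 9*y^2 + 40*y - 504.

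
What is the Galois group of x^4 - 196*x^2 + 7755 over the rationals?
Gal(K/Q) = V_4 (Klein four-group, Z/2Z × Z/2Z)

f factors as (x^2 - 55)(x^2 - 141), so the splitting field is K = Q(sqrt(55), sqrt(141)). The elements 55, 141, 7755 are all non-squares in Q, so sqrt(55) and sqrt(141) generate independent quadratic extensions. Thus [K:Q] = 4 and Gal(K/Q) is generated by the two order-2 automorphisms sqrt(55) ↦ -sqrt(55) and sqrt(141) ↦ -sqrt(141), giving V_4.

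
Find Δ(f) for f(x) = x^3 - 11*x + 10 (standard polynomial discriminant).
Δ = 2624

For a depressed cubic x^3 + p x + q the discriminant is Δ = -4 p^3 - 27 q^2 = -4*(-11)^3 - 27*(10)^2 = 5324 - 2700 = 2624.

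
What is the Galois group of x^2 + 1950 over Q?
Gal(K/Q) = Z/2Z (cyclic of order 2)

x^2 + 1950 is irreducible over Q since -1950 is not a rational square. The splitting field Q(sqrt(-1950)) has degree 2 over Q, and its unique nontrivial automorphism is sqrt(-1950) ↦ -sqrt(-1950). Hence Gal(Q(sqrt(-1950))/Q) = Z/2Z.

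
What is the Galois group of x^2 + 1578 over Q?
Gal(K/Q) = Z/2Z (cyclic of order 2)

x^2 + 1578 is irreducible over Q since -1578 is not a rational square. The splitting field Q(sqrt(-1578)) has degree 2 over Q, and its unique nontrivial automorphism is sqrt(-1578) ↦ -sqrt(-1578). Hence Gal(Q(sqrt(-1578))/Q) = Z/2Z.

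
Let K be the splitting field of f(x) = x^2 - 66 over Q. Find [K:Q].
[K:Q] = 2

The polynomial x^2 - 66 is irreducible over Q since 66 is not a perfect square. Its splitting field is Q(sqrt(66)), which has degree 2 over Q.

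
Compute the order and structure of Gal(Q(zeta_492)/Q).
|Gal(Q(zeta_492)/Q)| = phi(492) = 160; group ≅ (Z/492Z)^* ≅ Z/2Z × Z/2Z × Z/40Z

The n-th cyclotomic polynomial Φ_492(x) is the minimal polynomial of zeta_492 over Q and has degree phi(492) = 160. So Q(zeta_492) is a degree-160 Galois extension with Galois group (Z/492Z)^*. By CRT, (Z/492Z)^* ≅ (Z/4Z)^* × (Z/3Z)^* × (Z/41Z)^*. Each prime-power unit group is (Z/4Z)^* ≅ Z/2Z; (Z/3Z)^* ≅ Z/2Z; (Z/41Z)^* ≅ Z/40Z. Hence Gal(Q(zeta_492)/Q) ≅ Z/2Z × Z/2Z × Z/40Z.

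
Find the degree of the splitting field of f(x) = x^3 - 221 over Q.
[K:Q] = 6

x^3 - 221 has one real root r = 221^(1/3) and two complex roots r*zeta_3, r*zeta_3^2 where zeta_3 = e^(2*pi*i/3). The splitting field is Q(r, zeta_3). [Q(r):Q] = 3 and [Q(zeta_3):Q] = 2 with gcd = 1, so [Q(r, zeta_3):Q] = 3 * 2 = 6.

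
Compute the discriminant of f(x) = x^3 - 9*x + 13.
Δ = -1647

For a depressed cubic x^3 + p x + q the discriminant is Δ = -4 p^3 - 27 q^2 = -4*(-9)^3 - 27*(13)^2 = 2916 - 4563 = -1647.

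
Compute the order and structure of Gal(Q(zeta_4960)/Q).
|Gal(Q(zeta_4960)/Q)| = phi(4960) = 1920; group ≅ (Z/4960Z)^* ≅ Z/2Z × Z/4Z × Z/8Z × Z/30Z

The n-th cyclotomic polynomial Φ_4960(x) is the minimal polynomial of zeta_4960 over Q and has degree phi(4960) = 1920. So Q(zeta_4960) is a degree-1920 Galois extension with Galois group (Z/4960Z)^*. By CRT, (Z/4960Z)^* ≅ (Z/32Z)^* × (Z/5Z)^* × (Z/31Z)^*. Each prime-power unit group is (Z/32Z)^* ≅ Z/2Z × Z/8Z; (Z/5Z)^* ≅ Z/4Z; (Z/31Z)^* ≅ Z/30Z. Hence Gal(Q(zeta_4960)/Q) ≅ Z/2Z × Z/4Z × Z/8Z × Z/30Z.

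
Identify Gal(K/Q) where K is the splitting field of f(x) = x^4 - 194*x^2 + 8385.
Gal(K/Q) = V_4 (Klein four-group, Z/2Z × Z/2Z)

f factors as (x^2 - 65)(x^2 - 129), so the splitting field is K = Q(sqrt(65), sqrt(129)). The elements 65, 129, 8385 are all non-squares in Q, so sqrt(65) and sqrt(129) generate independent quadratic extensions. Thus [K:Q] = 4 and Gal(K/Q) is generated by the two order-2 automorphisms sqrt(65) ↦ -sqrt(65) and sqrt(129) ↦ -sqrt(129), giving V_4.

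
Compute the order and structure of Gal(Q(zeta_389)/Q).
|Gal(Q(zeta_389)/Q)| = phi(389) = 388; group ≅ (Z/389Z)^* ≅ Z/388Z

The n-th cyclotomic polynomial Φ_389(x) is the minimal polynomial of zeta_389 over Q and has degree phi(389) = 388. So Q(zeta_389) is a degree-388 Galois extension with Galois group (Z/389Z)^*. (Z/389Z)^* is cyclic since 389 is an odd prime power (or 4). Hence Gal(Q(zeta_389)/Q) ≅ Z/388Z.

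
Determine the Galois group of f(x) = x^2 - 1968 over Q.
Gal(K/Q) = Z/2Z (cyclic of order 2)

x^2 - 1968 is irreducible over Q since 1968 is not a rational square. The splitting field Q(sqrt(1968)) has degree 2 over Q, and its unique nontrivial automorphism is sqrt(1968) ↦ -sqrt(1968). Hence Gal(Q(sqrt(1968))/Q) = Z/2Z.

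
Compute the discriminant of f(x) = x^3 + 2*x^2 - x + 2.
Δ = -236

For x^3 + a x^2 + b x + c the discriminant is Δ = 18 a b c - 4 a^3 c + a^2 b^2 - 4 b^3 - 27 c^2.
Plug a = 2, b = -1, c = 2:
  18*(2)*(-1)*(2) - 4*(2)^3*(2) + (2)^2*(-1)^2 - 4*(-1)^3 - 27*(2)^2
  = -72 + (-64) + 4 + (4) + (-108)
  = -236.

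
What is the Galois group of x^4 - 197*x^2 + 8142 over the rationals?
Gal(K/Q) = V_4 (Klein four-group, Z/2Z × Z/2Z)

f factors as (x^2 - 138)(x^2 - 59), so the splitting field is K = Q(sqrt(138), sqrt(59)). The elements 138, 59, 8142 are all non-squares in Q, so sqrt(138) and sqrt(59) generate independent quadratic extensions. Thus [K:Q] = 4 and Gal(K/Q) is generated by the two order-2 automorphisms sqrt(138) ↦ -sqrt(138) and sqrt(59) ↦ -sqrt(59), giving V_4.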